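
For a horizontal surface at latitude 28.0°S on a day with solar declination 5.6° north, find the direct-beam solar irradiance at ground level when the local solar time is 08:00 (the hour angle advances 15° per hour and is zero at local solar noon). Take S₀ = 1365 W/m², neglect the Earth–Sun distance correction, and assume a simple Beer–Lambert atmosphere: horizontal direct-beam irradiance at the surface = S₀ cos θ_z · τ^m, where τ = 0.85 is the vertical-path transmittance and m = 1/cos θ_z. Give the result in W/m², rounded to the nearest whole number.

Hour angle H = 15° × (8 − 12) = -60.00°.
cos θ_z = sin φ sin δ + cos φ cos δ cos H = (-0.4695)(0.0976) + (0.8829)(0.9952)(0.5000) = 0.3935.
Air mass m = 1/cos θ_z = 1/0.3935 = 2.541; τ^m = 0.85^2.541 = 0.6617.
Surface direct beam = 1365 × 0.3935 × 0.6617 = 355.42 W/m².

355 W/m²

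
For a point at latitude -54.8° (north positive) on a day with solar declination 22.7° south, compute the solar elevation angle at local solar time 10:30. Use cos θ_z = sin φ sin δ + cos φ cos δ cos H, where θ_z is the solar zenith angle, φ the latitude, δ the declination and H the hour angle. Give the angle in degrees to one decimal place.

Hour angle H = 15° × (10.5 − 12) = -22.50°.
cos θ_z = sin(-54.8°) sin(-22.7°) + cos(-54.8°) cos(-22.7°) cos(-22.50°) = 0.3153 + 0.4913 = 0.8066.
θ_z = arccos(0.8066) = 36.23°, so the elevation is 90° − 36.23° = 53.77°.

53.8°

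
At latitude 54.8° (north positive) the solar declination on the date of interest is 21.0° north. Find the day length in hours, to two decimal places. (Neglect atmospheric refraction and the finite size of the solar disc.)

16.40 hours

cos H_s = −tan(54.8°) · tan(21.0°) = -0.5442, so H_s = arccos(-0.5442) = 122.97°.
Day length = 2 H_s / 15° h⁻¹ = 245.94° / 15 = 16.396 h.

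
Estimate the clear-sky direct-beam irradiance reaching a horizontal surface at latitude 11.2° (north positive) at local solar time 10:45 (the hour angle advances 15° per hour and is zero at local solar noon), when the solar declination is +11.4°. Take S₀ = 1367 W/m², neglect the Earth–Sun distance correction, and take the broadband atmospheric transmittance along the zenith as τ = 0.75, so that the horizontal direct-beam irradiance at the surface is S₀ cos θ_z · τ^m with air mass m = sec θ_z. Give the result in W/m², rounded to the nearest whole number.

958 W/m²

Hour angle H = 15° × (10.75 − 12) = -18.75°.
cos θ_z = sin(11.2°) sin(11.4°) + cos(11.2°) cos(11.4°) cos(-18.75°) = 0.0384 + 0.9106 = 0.9490.
Air mass m = 1/cos θ_z = 1/0.9490 = 1.054; τ^m = 0.75^1.054 = 0.7384.
Surface direct beam = 1367 × 0.9490 × 0.7384 = 957.91 W/m².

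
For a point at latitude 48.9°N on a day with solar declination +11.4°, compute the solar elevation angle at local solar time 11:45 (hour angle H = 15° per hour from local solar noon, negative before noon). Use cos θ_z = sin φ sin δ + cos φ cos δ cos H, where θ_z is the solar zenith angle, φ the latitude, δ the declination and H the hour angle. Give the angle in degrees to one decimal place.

52.4°

Hour angle H = 15° × (11.75 − 12) = -3.75°.
cos θ_z = sin φ sin δ + cos φ cos δ cos H = (0.7536)(0.1977) + (0.6574)(0.9803)(0.9979) = 0.7921.
θ_z = arccos(0.7921) = 37.62°, so the elevation is 90° − 37.62° = 52.38°.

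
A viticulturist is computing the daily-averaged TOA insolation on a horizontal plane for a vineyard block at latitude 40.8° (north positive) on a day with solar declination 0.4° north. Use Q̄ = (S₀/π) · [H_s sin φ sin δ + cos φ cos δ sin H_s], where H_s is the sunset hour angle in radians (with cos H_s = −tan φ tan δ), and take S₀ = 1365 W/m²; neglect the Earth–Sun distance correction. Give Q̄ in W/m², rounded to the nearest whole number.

332 W/m²

−tan φ tan δ = −(0.8632)(0.0070) = -0.0060; H_s = arccos(-0.0060) = 90.34°. In radians, H_s = 1.5767.
H_s sin φ sin δ = 1.5767 × 0.6534 × 0.0070 = 0.0072.
cos φ cos δ sin H_s = 0.7570 × 1.0000 × 1.0000 = 0.7570.
Q̄ = (1365/π) × (0.0072 + 0.7570) = 434.49 × 0.7642 = 332.04 W/m².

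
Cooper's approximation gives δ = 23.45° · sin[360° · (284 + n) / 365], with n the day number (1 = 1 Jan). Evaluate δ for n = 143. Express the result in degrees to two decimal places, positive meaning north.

360 × (284 + 143) / 365 = 421.151°; sin(421.151°) = 0.8759.
δ = 23.45 × 0.8759 = 20.540° ≈ +20.54°.

+20.54°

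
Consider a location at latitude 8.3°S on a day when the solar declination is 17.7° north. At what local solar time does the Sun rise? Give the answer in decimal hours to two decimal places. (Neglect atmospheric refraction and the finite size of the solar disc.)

cos H_s = −tan(-8.3°) · tan(17.7°) = 0.0466, so H_s = arccos(0.0466) = 87.33°.
Sunrise is at 12 − H_s/15 = 12 − 5.822 = 6.178 h local solar time.

6.18 h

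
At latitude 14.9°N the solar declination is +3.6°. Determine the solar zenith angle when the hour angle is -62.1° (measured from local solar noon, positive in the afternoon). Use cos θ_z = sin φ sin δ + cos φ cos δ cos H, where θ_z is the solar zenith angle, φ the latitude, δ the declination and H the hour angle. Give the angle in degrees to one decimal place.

cos θ_z = sin φ sin δ + cos φ cos δ cos H = (0.2571)(0.0628) + (0.9664)(0.9980)(0.4679) = 0.4674.
θ_z = arccos(0.4674) = 62.13°.

62.1°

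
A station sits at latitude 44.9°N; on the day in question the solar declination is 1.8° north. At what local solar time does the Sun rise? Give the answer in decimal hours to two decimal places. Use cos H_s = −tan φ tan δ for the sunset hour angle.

5.88 h

−tan φ tan δ = −(0.9965)(0.0314) = -0.0313; H_s = arccos(-0.0313) = 91.79°.
Sunrise is at 12 − H_s/15 = 12 − 6.119 = 5.881 h local solar time.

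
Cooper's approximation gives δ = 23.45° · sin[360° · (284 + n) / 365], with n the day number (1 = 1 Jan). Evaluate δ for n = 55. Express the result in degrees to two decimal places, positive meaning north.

-10.15°

360 × (284 + 55) / 365 = 334.356°; sin(334.356°) = -0.4328.
δ = 23.45 × -0.4328 = -10.149° ≈ -10.15°.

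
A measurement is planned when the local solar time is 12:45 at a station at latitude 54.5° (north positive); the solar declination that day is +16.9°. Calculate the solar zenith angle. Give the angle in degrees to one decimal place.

38.6°

Hour angle H = 15° × (12.75 − 12) = 11.25°.
cos θ_z = sin(54.5°) sin(16.9°) + cos(54.5°) cos(16.9°) cos(11.25°) = 0.2367 + 0.5449 = 0.7816.
θ_z = arccos(0.7816) = 38.59°.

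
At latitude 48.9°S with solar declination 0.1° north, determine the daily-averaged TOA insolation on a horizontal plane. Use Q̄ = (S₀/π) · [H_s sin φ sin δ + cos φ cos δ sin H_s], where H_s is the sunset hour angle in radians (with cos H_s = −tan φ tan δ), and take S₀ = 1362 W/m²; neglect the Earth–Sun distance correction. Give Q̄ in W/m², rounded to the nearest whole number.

284 W/m²

cos H_s = −tan(-48.9°) · tan(0.1°) = 0.0020, so H_s = arccos(0.0020) = 89.89°. In radians, H_s = 1.5689.
H_s sin φ sin δ = 1.5689 × -0.7536 × 0.0017 = -0.0020.
cos φ cos δ sin H_s = 0.6574 × 1.0000 × 1.0000 = 0.6574.
Q̄ = (1362/π) × (-0.0020 + 0.6574) = 433.54 × 0.6554 = 284.14 W/m².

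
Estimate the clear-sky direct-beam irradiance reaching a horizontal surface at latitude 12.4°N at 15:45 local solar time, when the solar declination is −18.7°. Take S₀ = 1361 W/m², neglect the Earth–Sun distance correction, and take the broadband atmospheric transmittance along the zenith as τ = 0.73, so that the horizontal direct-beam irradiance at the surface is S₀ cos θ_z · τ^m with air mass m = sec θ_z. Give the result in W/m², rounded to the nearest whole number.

299 W/m²

Hour angle H = 15° × (15.75 − 12) = 56.25°.
With φ = 12.4°, δ = -18.7°, H = 56.25°: sin φ sin δ = -0.0688, cos φ cos δ cos H = 0.5140, so cos θ_z = 0.4452.
Air mass m = 1/cos θ_z = 1/0.4452 = 2.246; τ^m = 0.73^2.246 = 0.4932.
Surface direct beam = 1361 × 0.4452 × 0.4932 = 298.84 W/m².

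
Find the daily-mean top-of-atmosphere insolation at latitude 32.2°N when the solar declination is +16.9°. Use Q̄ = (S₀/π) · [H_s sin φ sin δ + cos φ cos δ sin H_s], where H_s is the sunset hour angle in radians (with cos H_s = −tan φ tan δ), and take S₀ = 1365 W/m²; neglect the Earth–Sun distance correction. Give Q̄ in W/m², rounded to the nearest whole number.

The sunset hour angle satisfies cos H_s = −tan φ tan δ = -0.1913, giving H_s = 101.03°. In radians, H_s = 1.7633.
H_s sin φ sin δ = 1.7633 × 0.5329 × 0.2907 = 0.2732.
cos φ cos δ sin H_s = 0.8462 × 0.9568 × 0.9815 = 0.7947.
Q̄ = (1365/π) × (0.2732 + 0.7947) = 434.49 × 1.0679 = 463.99 W/m².

464 W/m²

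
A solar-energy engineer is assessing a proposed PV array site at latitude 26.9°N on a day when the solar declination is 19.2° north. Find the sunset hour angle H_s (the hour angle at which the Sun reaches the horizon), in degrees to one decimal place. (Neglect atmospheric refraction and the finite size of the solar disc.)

100.2°

−tan φ tan δ = −(0.5073)(0.3482) = -0.1766; H_s = arccos(-0.1766) = 100.17°.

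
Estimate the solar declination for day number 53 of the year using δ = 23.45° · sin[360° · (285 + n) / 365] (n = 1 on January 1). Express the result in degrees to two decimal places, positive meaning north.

360 × (285 + 53) / 365 = 333.370°; sin(333.370°) = -0.4482.
δ = 23.45 × -0.4482 = -10.510° ≈ -10.51°.

-10.51°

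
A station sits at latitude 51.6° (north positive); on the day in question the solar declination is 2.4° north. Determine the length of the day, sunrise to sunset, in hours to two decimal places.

cos H_s = −tan(51.6°) · tan(2.4°) = -0.0529, so H_s = arccos(-0.0529) = 93.03°.
Day length = 2 H_s / 15° h⁻¹ = 186.06° / 15 = 12.404 h.

12.40 hours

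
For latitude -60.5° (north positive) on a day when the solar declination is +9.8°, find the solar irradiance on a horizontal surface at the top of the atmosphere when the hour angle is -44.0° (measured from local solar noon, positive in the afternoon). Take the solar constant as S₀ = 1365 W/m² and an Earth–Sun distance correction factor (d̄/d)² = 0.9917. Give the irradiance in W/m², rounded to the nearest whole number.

272 W/m²

cos θ_z = sin(-60.5°) sin(9.8°) + cos(-60.5°) cos(9.8°) cos(-44.00°) = -0.1481 + 0.3491 = 0.2010.
Top-of-atmosphere irradiance = S₀ (d̄/d)² cos θ_z = 1365 × 0.9917 × 0.2010 = 272.09 W/m².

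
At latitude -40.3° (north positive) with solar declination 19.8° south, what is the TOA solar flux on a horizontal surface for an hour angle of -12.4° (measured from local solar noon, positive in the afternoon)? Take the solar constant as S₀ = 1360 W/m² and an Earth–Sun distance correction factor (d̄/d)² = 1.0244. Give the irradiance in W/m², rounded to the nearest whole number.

With φ = -40.3°, δ = -19.8°, H = -12.40°: sin φ sin δ = 0.2191, cos φ cos δ cos H = 0.7008, so cos θ_z = 0.9199.
Top-of-atmosphere irradiance = S₀ (d̄/d)² cos θ_z = 1360 × 1.0244 × 0.9199 = 1281.59 W/m².

1282 W/m²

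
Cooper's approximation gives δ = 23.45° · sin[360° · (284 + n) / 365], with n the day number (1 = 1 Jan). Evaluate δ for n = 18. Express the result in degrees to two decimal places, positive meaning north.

-20.73°

360 × (284 + 18) / 365 = 297.863°; sin(297.863°) = -0.8841.
δ = 23.45 × -0.8841 = -20.732° ≈ -20.73°.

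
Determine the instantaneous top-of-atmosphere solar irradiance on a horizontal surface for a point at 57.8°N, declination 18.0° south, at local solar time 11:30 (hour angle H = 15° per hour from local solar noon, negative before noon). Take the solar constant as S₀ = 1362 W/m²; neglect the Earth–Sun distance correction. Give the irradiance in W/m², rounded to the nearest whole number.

Hour angle H = 15° × (11.5 − 12) = -7.50°.
With φ = 57.8°, δ = -18.0°, H = -7.50°: sin φ sin δ = -0.2615, cos φ cos δ cos H = 0.5025, so cos θ_z = 0.2410.
Top-of-atmosphere irradiance = S₀ cos θ_z = 1362 × 0.2410 = 328.24 W/m².

328 W/m²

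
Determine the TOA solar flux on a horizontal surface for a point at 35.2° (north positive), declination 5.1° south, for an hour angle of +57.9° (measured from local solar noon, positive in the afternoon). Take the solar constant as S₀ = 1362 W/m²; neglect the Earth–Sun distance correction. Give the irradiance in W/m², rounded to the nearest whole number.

519 W/m²

cos θ_z = sin φ sin δ + cos φ cos δ cos H = (0.5764)(-0.0889) + (0.8171)(0.9960)(0.5314) = 0.3812.
Top-of-atmosphere irradiance = S₀ cos θ_z = 1362 × 0.3812 = 519.19 W/m².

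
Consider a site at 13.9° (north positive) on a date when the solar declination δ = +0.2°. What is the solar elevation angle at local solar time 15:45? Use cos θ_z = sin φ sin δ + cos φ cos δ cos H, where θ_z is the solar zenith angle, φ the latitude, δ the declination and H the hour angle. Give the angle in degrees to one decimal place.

32.7°

Hour angle H = 15° × (15.75 − 12) = 56.25°.
With φ = 13.9°, δ = 0.2°, H = 56.25°: sin φ sin δ = 0.0008, cos φ cos δ cos H = 0.5393, so cos θ_z = 0.5401.
θ_z = arccos(0.5401) = 57.31°, so the elevation is 90° − 57.31° = 32.69°.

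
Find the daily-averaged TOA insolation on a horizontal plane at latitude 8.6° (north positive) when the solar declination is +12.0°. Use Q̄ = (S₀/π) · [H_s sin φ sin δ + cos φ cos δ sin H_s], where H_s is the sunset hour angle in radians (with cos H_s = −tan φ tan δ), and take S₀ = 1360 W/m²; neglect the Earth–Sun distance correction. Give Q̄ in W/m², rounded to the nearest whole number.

The sunset hour angle satisfies cos H_s = −tan φ tan δ = -0.0321, giving H_s = 91.84°. In radians, H_s = 1.6029.
H_s sin φ sin δ = 1.6029 × 0.1495 × 0.2079 = 0.0498.
cos φ cos δ sin H_s = 0.9888 × 0.9781 × 0.9995 = 0.9667.
Q̄ = (1360/π) × (0.0498 + 0.9667) = 432.90 × 1.0165 = 440.04 W/m².

440 W/m²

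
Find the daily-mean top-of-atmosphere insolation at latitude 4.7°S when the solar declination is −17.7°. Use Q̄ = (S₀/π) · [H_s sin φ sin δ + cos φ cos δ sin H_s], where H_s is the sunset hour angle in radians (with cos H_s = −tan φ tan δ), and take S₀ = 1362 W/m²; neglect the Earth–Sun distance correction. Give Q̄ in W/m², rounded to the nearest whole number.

429 W/m²

The sunset hour angle satisfies cos H_s = −tan φ tan δ = -0.0262, giving H_s = 91.50°. In radians, H_s = 1.5970.
H_s sin φ sin δ = 1.5970 × -0.0819 × -0.3040 = 0.0398.
cos φ cos δ sin H_s = 0.9966 × 0.9527 × 0.9997 = 0.9492.
Q̄ = (1362/π) × (0.0398 + 0.9492) = 433.54 × 0.9890 = 428.77 W/m².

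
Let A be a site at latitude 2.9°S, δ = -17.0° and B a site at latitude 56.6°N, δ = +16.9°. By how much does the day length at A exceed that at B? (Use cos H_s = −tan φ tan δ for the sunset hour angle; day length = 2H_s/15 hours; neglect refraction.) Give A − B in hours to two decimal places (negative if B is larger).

A: H_s = arccos(−tan -2.9° · tan -17.0°) = 90.89°, so 2H_s/15 = 12.1187 h.
B: H_s = arccos(−tan 56.6° · tan 16.9°) = 117.44°, so 2H_s/15 = 15.6587 h.
A − B = 12.1187 − 15.6587 = -3.5400 h.

-3.54 h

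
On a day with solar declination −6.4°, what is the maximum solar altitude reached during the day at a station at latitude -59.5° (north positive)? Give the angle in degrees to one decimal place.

36.9°

At local solar noon the hour angle is zero, so the elevation is 90° − |φ − δ| = 90° − |-59.5° − (-6.4°)| = 90° − 53.1° = 36.9°.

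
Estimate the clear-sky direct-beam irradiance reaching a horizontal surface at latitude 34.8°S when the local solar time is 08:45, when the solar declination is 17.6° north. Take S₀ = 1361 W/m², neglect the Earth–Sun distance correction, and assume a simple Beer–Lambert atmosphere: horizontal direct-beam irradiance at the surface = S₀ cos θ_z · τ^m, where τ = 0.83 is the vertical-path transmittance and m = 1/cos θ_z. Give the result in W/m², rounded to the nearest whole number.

Hour angle H = 15° × (8.75 − 12) = -48.75°.
With φ = -34.8°, δ = 17.6°, H = -48.75°: sin φ sin δ = -0.1726, cos φ cos δ cos H = 0.5161, so cos θ_z = 0.3435.
Air mass m = 1/cos θ_z = 1/0.3435 = 2.911; τ^m = 0.83^2.911 = 0.5813.
Surface direct beam = 1361 × 0.3435 × 0.5813 = 271.76 W/m².

272 W/m²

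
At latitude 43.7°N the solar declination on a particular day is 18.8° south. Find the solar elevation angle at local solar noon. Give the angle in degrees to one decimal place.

27.5°

At local solar noon the hour angle is zero, so the elevation is 90° − |φ − δ| = 90° − |43.7° − (-18.8°)| = 90° − 62.5° = 27.5°.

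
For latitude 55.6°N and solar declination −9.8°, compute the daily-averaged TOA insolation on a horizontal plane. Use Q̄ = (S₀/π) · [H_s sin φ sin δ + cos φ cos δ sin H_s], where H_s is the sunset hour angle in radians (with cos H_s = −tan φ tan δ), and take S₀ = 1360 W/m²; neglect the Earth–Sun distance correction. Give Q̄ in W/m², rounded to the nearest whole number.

153 W/m²

cos H_s = −tan(55.6°) · tan(-9.8°) = 0.2523, so H_s = arccos(0.2523) = 75.39°. In radians, H_s = 1.3158.
H_s sin φ sin δ = 1.3158 × 0.8251 × -0.1702 = -0.1848.
cos φ cos δ sin H_s = 0.5650 × 0.9854 × 0.9677 = 0.5388.
Q̄ = (1360/π) × (-0.1848 + 0.5388) = 432.90 × 0.3540 = 153.25 W/m².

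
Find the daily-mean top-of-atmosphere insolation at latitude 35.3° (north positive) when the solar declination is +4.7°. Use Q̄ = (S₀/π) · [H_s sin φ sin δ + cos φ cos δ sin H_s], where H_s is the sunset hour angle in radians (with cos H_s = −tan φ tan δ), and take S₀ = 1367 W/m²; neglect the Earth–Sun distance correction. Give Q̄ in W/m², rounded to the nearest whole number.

387 W/m²

cos H_s = −tan(35.3°) · tan(4.7°) = -0.0582, so H_s = arccos(-0.0582) = 93.34°. In radians, H_s = 1.6291.
H_s sin φ sin δ = 1.6291 × 0.5779 × 0.0819 = 0.0771.
cos φ cos δ sin H_s = 0.8161 × 0.9966 × 0.9983 = 0.8119.
Q̄ = (1367/π) × (0.0771 + 0.8119) = 435.13 × 0.8890 = 386.83 W/m².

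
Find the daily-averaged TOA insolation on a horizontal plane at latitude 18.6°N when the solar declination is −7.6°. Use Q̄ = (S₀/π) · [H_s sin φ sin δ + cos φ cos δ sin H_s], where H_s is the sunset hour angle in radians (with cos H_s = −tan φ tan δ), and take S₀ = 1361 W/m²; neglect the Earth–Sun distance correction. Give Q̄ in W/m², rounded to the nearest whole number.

The sunset hour angle satisfies cos H_s = −tan φ tan δ = 0.0449, giving H_s = 87.43°. In radians, H_s = 1.5259.
H_s sin φ sin δ = 1.5259 × 0.3190 × -0.1323 = -0.0644.
cos φ cos δ sin H_s = 0.9478 × 0.9912 × 0.9990 = 0.9385.
Q̄ = (1361/π) × (-0.0644 + 0.9385) = 433.22 × 0.8741 = 378.68 W/m².

379 W/m²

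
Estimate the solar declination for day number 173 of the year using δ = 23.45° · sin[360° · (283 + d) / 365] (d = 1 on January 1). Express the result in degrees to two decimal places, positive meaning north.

+23.45°

360 × (283 + 173) / 365 = 449.753°; sin(449.753°) = 1.0000.
δ = 23.45 × 1.0000 = 23.450° ≈ +23.45°.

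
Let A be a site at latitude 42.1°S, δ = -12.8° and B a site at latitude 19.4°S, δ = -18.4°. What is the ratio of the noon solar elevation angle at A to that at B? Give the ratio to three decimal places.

0.682

A: 90° − |-42.1 − (-12.8)| = 60.70°.
B: 90° − |-19.4 − (-18.4)| = 89.00°.
Ratio A/B = 60.7000 / 89.0000 = 0.6820.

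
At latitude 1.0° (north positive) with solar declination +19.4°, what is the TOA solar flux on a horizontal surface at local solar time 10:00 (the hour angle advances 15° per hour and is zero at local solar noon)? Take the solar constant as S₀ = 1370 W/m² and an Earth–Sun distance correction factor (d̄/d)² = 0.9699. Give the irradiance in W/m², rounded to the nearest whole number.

Hour angle H = 15° × (10 − 12) = -30.00°.
cos θ_z = sin φ sin δ + cos φ cos δ cos H = (0.0175)(0.3322) + (0.9998)(0.9432)(0.8660) = 0.8225.
Top-of-atmosphere irradiance = S₀ (d̄/d)² cos θ_z = 1370 × 0.9699 × 0.8225 = 1092.91 W/m².

1093 W/m²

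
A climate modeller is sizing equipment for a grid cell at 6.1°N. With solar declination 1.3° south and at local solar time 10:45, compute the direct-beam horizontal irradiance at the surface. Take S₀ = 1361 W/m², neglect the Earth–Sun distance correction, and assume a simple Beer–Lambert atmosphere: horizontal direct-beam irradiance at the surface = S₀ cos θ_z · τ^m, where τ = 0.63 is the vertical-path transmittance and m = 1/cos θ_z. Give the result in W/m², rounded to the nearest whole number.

Hour angle H = 15° × (10.75 − 12) = -18.75°.
cos θ_z = sin φ sin δ + cos φ cos δ cos H = (0.1063)(-0.0227) + (0.9943)(0.9997)(0.9469) = 0.9388.
Air mass m = 1/cos θ_z = 1/0.9388 = 1.065; τ^m = 0.63^1.065 = 0.6114.
Surface direct beam = 1361 × 0.9388 × 0.6114 = 781.19 W/m².

781 W/m²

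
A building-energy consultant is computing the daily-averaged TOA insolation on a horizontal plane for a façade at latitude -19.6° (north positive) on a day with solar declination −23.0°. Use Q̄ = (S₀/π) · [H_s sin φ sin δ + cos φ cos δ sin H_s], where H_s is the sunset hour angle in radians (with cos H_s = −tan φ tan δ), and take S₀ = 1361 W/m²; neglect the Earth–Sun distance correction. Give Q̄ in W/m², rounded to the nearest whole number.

cos H_s = −tan(-19.6°) · tan(-23.0°) = -0.1511, so H_s = arccos(-0.1511) = 98.69°. In radians, H_s = 1.7225.
H_s sin φ sin δ = 1.7225 × -0.3355 × -0.3907 = 0.2258.
cos φ cos δ sin H_s = 0.9421 × 0.9205 × 0.9885 = 0.8572.
Q̄ = (1361/π) × (0.2258 + 0.8572) = 433.22 × 1.0830 = 469.18 W/m².

469 W/m²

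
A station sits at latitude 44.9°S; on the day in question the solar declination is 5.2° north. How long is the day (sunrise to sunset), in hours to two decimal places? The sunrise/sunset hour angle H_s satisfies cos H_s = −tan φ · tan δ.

11.31 hours

−tan φ tan δ = −(-0.9965)(0.0910) = 0.0907; H_s = arccos(0.0907) = 84.80°.
Day length = 2 H_s / 15° h⁻¹ = 169.60° / 15 = 11.307 h.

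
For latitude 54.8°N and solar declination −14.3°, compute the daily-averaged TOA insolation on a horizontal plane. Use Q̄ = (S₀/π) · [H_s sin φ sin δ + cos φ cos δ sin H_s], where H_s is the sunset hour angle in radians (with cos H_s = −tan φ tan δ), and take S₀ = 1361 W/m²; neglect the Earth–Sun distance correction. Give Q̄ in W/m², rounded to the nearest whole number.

The sunset hour angle satisfies cos H_s = −tan φ tan δ = 0.3613, giving H_s = 68.82°. In radians, H_s = 1.2011.
H_s sin φ sin δ = 1.2011 × 0.8171 × -0.2470 = -0.2424.
cos φ cos δ sin H_s = 0.5764 × 0.9690 × 0.9324 = 0.5208.
Q̄ = (1361/π) × (-0.2424 + 0.5208) = 433.22 × 0.2784 = 120.61 W/m².

121 W/m²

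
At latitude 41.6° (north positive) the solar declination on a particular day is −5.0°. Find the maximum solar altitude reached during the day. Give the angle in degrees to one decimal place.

43.4°

At local solar noon the hour angle is zero, so the elevation is 90° − |φ − δ| = 90° − |41.6° − (-5.0°)| = 90° − 46.6° = 43.4°.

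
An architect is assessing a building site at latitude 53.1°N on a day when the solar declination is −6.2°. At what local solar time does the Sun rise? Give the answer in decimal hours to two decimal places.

−tan φ tan δ = −(1.3319)(-0.1086) = 0.1446; H_s = arccos(0.1446) = 81.69°.
Sunrise is at 12 − H_s/15 = 12 − 5.446 = 6.554 h local solar time.

6.55 h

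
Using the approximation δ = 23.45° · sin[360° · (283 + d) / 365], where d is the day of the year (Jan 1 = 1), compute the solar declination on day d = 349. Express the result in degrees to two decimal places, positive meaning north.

-23.29°

360 × (283 + 349) / 365 = 623.342°; sin(623.342°) = -0.9933.
δ = 23.45 × -0.9933 = -23.293° ≈ -23.29°.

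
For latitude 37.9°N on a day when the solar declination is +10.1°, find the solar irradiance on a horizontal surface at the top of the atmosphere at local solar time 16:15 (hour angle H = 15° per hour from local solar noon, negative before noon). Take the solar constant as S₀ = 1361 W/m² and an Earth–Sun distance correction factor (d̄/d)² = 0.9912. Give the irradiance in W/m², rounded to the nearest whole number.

609 W/m²

Hour angle H = 15° × (16.25 − 12) = 63.75°.
With φ = 37.9°, δ = 10.1°, H = 63.75°: sin φ sin δ = 0.1077, cos φ cos δ cos H = 0.3436, so cos θ_z = 0.4513.
Top-of-atmosphere irradiance = S₀ (d̄/d)² cos θ_z = 1361 × 0.9912 × 0.4513 = 608.81 W/m².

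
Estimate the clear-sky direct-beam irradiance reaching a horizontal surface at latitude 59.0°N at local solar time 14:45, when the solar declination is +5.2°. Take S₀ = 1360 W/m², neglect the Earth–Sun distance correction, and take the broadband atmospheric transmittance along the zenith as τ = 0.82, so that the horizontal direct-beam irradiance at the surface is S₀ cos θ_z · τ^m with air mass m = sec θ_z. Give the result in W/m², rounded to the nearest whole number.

411 W/m²

Hour angle H = 15° × (14.75 − 12) = 41.25°.
cos θ_z = sin(59.0°) sin(5.2°) + cos(59.0°) cos(5.2°) cos(41.25°) = 0.0777 + 0.3856 = 0.4633.
Air mass m = 1/cos θ_z = 1/0.4633 = 2.158; τ^m = 0.82^2.158 = 0.6516.
Surface direct beam = 1360 × 0.4633 × 0.6516 = 410.57 W/m².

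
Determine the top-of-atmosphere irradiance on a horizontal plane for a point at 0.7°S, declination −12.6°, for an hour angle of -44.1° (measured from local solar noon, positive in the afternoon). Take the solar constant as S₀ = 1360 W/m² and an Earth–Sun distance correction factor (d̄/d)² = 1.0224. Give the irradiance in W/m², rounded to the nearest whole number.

978 W/m²

cos θ_z = sin φ sin δ + cos φ cos δ cos H = (-0.0122)(-0.2181) + (0.9999)(0.9759)(0.7181) = 0.7034.
Top-of-atmosphere irradiance = S₀ (d̄/d)² cos θ_z = 1360 × 1.0224 × 0.7034 = 978.05 W/m².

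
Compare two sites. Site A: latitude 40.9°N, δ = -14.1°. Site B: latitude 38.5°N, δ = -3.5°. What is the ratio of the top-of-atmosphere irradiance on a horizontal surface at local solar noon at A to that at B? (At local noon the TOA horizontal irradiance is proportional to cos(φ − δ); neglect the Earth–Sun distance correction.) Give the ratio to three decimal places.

A: cos θ_z = cos(40.9° − (-14.1°)) = 0.5736.
B: cos θ_z = cos(38.5° − (-3.5°)) = 0.7431.
Ratio A/B = 0.5736 / 0.7431 = 0.7719.

0.772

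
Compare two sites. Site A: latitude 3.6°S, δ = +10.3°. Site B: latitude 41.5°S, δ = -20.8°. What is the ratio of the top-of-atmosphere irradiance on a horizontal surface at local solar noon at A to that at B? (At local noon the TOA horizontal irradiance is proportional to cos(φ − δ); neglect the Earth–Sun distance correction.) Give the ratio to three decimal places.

A: cos θ_z = cos(-3.6° − (10.3°)) = 0.9707.
B: cos θ_z = cos(-41.5° − (-20.8°)) = 0.9354.
Ratio A/B = 0.9707 / 0.9354 = 1.0377.

1.038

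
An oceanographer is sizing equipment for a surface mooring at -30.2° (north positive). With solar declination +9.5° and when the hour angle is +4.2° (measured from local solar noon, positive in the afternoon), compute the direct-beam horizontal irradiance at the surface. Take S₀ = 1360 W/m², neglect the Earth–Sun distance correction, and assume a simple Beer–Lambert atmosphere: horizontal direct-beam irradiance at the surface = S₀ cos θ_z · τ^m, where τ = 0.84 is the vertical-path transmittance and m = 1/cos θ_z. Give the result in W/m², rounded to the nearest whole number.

cos θ_z = sin(-30.2°) sin(9.5°) + cos(-30.2°) cos(9.5°) cos(4.20°) = -0.0830 + 0.8501 = 0.7671.
Air mass m = 1/cos θ_z = 1/0.7671 = 1.304; τ^m = 0.84^1.304 = 0.7966.
Surface direct beam = 1360 × 0.7671 × 0.7966 = 831.06 W/m².

831 W/m²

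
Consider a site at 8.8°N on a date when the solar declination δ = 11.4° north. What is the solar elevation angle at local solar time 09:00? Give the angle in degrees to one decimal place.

Hour angle H = 15° × (9 − 12) = -45.00°.
cos θ_z = sin φ sin δ + cos φ cos δ cos H = (0.1530)(0.1977) + (0.9882)(0.9803)(0.7071) = 0.7152.
θ_z = arccos(0.7152) = 44.34°, so the elevation is 90° − 44.34° = 45.66°.

45.7°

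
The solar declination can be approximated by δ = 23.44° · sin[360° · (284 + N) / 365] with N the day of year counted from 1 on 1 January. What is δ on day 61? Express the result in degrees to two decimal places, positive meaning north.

360 × (284 + 61) / 365 = 340.274°; sin(340.274°) = -0.3375.
δ = 23.44 × -0.3375 = -7.911° ≈ -7.91°.

-7.91°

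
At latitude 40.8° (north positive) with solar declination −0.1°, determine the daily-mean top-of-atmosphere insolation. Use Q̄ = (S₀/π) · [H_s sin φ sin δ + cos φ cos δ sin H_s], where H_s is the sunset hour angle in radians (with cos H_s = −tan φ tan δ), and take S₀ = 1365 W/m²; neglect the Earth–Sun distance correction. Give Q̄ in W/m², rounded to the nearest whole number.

−tan φ tan δ = −(0.8632)(-0.0017) = 0.0015; H_s = arccos(0.0015) = 89.91°. In radians, H_s = 1.5692.
H_s sin φ sin δ = 1.5692 × 0.6534 × -0.0017 = -0.0017.
cos φ cos δ sin H_s = 0.7570 × 1.0000 × 1.0000 = 0.7570.
Q̄ = (1365/π) × (-0.0017 + 0.7570) = 434.49 × 0.7553 = 328.17 W/m².

328 W/m²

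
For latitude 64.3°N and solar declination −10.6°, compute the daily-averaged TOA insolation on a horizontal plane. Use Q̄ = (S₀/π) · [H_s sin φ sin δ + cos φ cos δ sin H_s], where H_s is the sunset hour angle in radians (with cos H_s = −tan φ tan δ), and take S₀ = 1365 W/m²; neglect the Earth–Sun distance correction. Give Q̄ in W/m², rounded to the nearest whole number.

86 W/m²

The sunset hour angle satisfies cos H_s = −tan φ tan δ = 0.3889, giving H_s = 67.11°. In radians, H_s = 1.1713.
H_s sin φ sin δ = 1.1713 × 0.9011 × -0.1840 = -0.1942.
cos φ cos δ sin H_s = 0.4337 × 0.9829 × 0.9213 = 0.3927.
Q̄ = (1365/π) × (-0.1942 + 0.3927) = 434.49 × 0.1985 = 86.25 W/m².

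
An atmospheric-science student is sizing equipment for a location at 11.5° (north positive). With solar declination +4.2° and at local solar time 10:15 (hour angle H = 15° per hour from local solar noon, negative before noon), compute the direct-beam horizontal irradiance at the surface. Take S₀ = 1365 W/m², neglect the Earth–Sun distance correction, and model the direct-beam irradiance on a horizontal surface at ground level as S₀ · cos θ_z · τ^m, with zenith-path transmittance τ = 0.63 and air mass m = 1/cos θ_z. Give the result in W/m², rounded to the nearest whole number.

Hour angle H = 15° × (10.25 − 12) = -26.25°.
cos θ_z = sin(11.5°) sin(4.2°) + cos(11.5°) cos(4.2°) cos(-26.25°) = 0.0146 + 0.8765 = 0.8911.
Air mass m = 1/cos θ_z = 1/0.8911 = 1.122; τ^m = 0.63^1.122 = 0.5955.
Surface direct beam = 1365 × 0.8911 × 0.5955 = 724.34 W/m².

724 W/m²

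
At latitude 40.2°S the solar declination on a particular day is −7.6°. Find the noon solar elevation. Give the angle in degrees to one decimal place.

57.4°

At local solar noon the hour angle is zero, so the elevation is 90° − |φ − δ| = 90° − |-40.2° − (-7.6°)| = 90° − 32.6° = 57.4°.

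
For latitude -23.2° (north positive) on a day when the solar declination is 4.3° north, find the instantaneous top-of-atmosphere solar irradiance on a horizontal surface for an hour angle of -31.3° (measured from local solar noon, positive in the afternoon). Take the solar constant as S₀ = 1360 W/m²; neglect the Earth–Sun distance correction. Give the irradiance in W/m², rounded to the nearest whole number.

1025 W/m²

With φ = -23.2°, δ = 4.3°, H = -31.30°: sin φ sin δ = -0.0295, cos φ cos δ cos H = 0.7832, so cos θ_z = 0.7537.
Top-of-atmosphere irradiance = S₀ cos θ_z = 1360 × 0.7537 = 1025.03 W/m².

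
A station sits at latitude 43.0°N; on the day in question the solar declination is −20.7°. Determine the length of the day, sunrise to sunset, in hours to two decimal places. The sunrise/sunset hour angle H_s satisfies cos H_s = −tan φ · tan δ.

cos H_s = −tan(43.0°) · tan(-20.7°) = 0.3524, so H_s = arccos(0.3524) = 69.37°.
Day length = 2 H_s / 15° h⁻¹ = 138.74° / 15 = 9.249 h.

9.25 hours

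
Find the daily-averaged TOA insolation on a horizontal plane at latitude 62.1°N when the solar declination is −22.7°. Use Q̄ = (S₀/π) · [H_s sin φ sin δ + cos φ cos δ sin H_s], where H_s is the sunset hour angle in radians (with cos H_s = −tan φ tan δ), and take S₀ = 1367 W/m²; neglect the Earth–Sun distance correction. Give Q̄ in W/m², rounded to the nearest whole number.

17 W/m²

cos H_s = −tan(62.1°) · tan(-22.7°) = 0.7900, so H_s = arccos(0.7900) = 37.81°. In radians, H_s = 0.6599.
H_s sin φ sin δ = 0.6599 × 0.8838 × -0.3859 = -0.2251.
cos φ cos δ sin H_s = 0.4679 × 0.9225 × 0.6130 = 0.2646.
Q̄ = (1367/π) × (-0.2251 + 0.2646) = 435.13 × 0.0395 = 17.19 W/m².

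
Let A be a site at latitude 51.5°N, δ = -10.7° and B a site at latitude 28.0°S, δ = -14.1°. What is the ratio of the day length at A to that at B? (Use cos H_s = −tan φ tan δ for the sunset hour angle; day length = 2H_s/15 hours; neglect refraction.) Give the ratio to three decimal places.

A: H_s = arccos(−tan 51.5° · tan -10.7°) = 76.26°, so 2H_s/15 = 10.1680 h.
B: H_s = arccos(−tan -28.0° · tan -14.1°) = 97.68°, so 2H_s/15 = 13.0240 h.
Ratio A/B = 10.1680 / 13.0240 = 0.7807.

0.781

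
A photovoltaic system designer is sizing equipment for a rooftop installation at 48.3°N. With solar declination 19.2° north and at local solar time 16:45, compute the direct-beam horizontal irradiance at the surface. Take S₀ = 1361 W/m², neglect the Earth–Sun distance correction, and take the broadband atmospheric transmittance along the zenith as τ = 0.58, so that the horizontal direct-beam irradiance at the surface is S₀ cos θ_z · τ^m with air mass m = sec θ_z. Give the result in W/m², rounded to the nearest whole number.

180 W/m²

Hour angle H = 15° × (16.75 − 12) = 71.25°.
cos θ_z = sin(48.3°) sin(19.2°) + cos(48.3°) cos(19.2°) cos(71.25°) = 0.2455 + 0.2019 = 0.4474.
Air mass m = 1/cos θ_z = 1/0.4474 = 2.235; τ^m = 0.58^2.235 = 0.2960.
Surface direct beam = 1361 × 0.4474 × 0.2960 = 180.24 W/m².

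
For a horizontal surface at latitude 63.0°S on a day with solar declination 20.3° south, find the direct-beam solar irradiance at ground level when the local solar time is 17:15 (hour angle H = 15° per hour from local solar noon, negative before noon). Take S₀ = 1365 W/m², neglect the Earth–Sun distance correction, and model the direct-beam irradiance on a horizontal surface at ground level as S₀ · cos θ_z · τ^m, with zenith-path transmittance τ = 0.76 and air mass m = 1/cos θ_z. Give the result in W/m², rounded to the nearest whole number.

266 W/m²

Hour angle H = 15° × (17.25 − 12) = 78.75°.
With φ = -63.0°, δ = -20.3°, H = 78.75°: sin φ sin δ = 0.3091, cos φ cos δ cos H = 0.0831, so cos θ_z = 0.3922.
Air mass m = 1/cos θ_z = 1/0.3922 = 2.550; τ^m = 0.76^2.550 = 0.4967.
Surface direct beam = 1365 × 0.3922 × 0.4967 = 265.91 W/m².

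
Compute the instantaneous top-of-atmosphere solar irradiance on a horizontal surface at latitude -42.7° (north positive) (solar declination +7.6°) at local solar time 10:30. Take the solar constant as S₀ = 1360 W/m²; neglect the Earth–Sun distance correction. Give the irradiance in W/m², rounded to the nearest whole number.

793 W/m²

Hour angle H = 15° × (10.5 − 12) = -22.50°.
cos θ_z = sin(-42.7°) sin(7.6°) + cos(-42.7°) cos(7.6°) cos(-22.50°) = -0.0897 + 0.6730 = 0.5833.
Top-of-atmosphere irradiance = S₀ cos θ_z = 1360 × 0.5833 = 793.29 W/m².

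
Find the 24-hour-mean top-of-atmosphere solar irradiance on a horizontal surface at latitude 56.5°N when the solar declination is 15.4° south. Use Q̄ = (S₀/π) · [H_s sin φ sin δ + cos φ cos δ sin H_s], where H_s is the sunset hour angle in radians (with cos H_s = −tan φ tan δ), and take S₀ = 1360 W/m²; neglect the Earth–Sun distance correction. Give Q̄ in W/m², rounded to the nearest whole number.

100 W/m²

−tan φ tan δ = −(1.5108)(-0.2754) = 0.4161; H_s = arccos(0.4161) = 65.41°. In radians, H_s = 1.1416.
H_s sin φ sin δ = 1.1416 × 0.8339 × -0.2656 = -0.2528.
cos φ cos δ sin H_s = 0.5519 × 0.9641 × 0.9093 = 0.4838.
Q̄ = (1360/π) × (-0.2528 + 0.4838) = 432.90 × 0.2310 = 100.00 W/m².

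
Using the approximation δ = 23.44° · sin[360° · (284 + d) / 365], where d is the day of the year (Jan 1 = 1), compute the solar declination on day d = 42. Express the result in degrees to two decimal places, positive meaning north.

360 × (284 + 42) / 365 = 321.534°; sin(321.534°) = -0.6221.
δ = 23.44 × -0.6221 = -14.582° ≈ -14.58°.

-14.58°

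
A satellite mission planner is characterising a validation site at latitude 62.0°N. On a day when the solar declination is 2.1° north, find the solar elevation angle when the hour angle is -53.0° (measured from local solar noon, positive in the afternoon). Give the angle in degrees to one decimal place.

cos θ_z = sin(62.0°) sin(2.1°) + cos(62.0°) cos(2.1°) cos(-53.00°) = 0.0324 + 0.2823 = 0.3147.
θ_z = arccos(0.3147) = 71.66°, so the elevation is 90° − 71.66° = 18.34°.

18.3°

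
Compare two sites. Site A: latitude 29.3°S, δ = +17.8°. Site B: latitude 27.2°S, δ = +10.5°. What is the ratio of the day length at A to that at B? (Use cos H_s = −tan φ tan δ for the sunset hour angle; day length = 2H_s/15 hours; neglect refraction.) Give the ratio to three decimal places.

A: H_s = arccos(−tan -29.3° · tan 17.8°) = 79.62°, so 2H_s/15 = 10.6160 h.
B: H_s = arccos(−tan -27.2° · tan 10.5°) = 84.53°, so 2H_s/15 = 11.2707 h.
Ratio A/B = 10.6160 / 11.2707 = 0.9419.

0.942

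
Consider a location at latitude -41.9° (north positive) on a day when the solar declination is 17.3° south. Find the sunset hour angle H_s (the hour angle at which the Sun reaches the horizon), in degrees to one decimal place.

106.2°

cos H_s = −tan(-41.9°) · tan(-17.3°) = -0.2795, so H_s = arccos(-0.2795) = 106.23°.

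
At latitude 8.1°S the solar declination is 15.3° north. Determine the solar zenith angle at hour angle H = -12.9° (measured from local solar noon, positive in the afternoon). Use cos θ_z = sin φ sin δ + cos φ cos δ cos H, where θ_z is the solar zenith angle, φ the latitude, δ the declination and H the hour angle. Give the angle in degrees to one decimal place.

26.7°

cos θ_z = sin φ sin δ + cos φ cos δ cos H = (-0.1409)(0.2639) + (0.9900)(0.9646)(0.9748) = 0.8937.
θ_z = arccos(0.8937) = 26.66°.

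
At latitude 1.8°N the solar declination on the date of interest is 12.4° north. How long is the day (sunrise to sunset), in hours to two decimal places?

12.05 hours

−tan φ tan δ = −(0.0314)(0.2199) = -0.0069; H_s = arccos(-0.0069) = 90.40°.
Day length = 2 H_s / 15° h⁻¹ = 180.80° / 15 = 12.053 h.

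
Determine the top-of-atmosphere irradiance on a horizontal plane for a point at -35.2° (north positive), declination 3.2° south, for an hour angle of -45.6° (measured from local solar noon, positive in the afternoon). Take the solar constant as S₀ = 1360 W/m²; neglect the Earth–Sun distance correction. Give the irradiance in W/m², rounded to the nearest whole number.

With φ = -35.2°, δ = -3.2°, H = -45.60°: sin φ sin δ = 0.0322, cos φ cos δ cos H = 0.5708, so cos θ_z = 0.6030.
Top-of-atmosphere irradiance = S₀ cos θ_z = 1360 × 0.6030 = 820.08 W/m².

820 W/m²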